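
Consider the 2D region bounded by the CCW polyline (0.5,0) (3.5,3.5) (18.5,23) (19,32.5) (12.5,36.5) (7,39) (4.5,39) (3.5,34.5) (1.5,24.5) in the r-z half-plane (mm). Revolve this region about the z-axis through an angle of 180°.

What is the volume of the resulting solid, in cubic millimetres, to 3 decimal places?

Profile (r,z), 9 vertices: (0.5,0) (3.5,3.5) (18.5,23) (19,32.5) (12.5,36.5) (7,39) (4.5,39) (3.5,34.5) (1.5,24.5)
edge 0: (0.5,0)→(3.5,3.5)  cross = 0.5·3.5 − 3.5·0 = 1.7500; (r_i+r_j)·cross = 4·1.7500 = 7.0000
edge 1: (3.5,3.5)→(18.5,23)  cross = 3.5·23 − 18.5·3.5 = 15.7500; (r_i+r_j)·cross = 22·15.7500 = 346.5000
edge 2: (18.5,23)→(19,32.5)  cross = 18.5·32.5 − 19·23 = 164.2500; (r_i+r_j)·cross = 37.5·164.2500 = 6159.3750
edge 3: (19,32.5)→(12.5,36.5)  cross = 19·36.5 − 12.5·32.5 = 287.2500; (r_i+r_j)·cross = 31.5·287.2500 = 9048.3750
edge 4: (12.5,36.5)→(7,39)  cross = 12.5·39 − 7·36.5 = 232.0000; (r_i+r_j)·cross = 19.5·232.0000 = 4524.0000
edge 5: (7,39)→(4.5,39)  cross = 7·39 − 4.5·39 = 97.5000; (r_i+r_j)·cross = 11.5·97.5000 = 1121.2500
edge 6: (4.5,39)→(3.5,34.5)  cross = 4.5·34.5 − 3.5·39 = 18.7500; (r_i+r_j)·cross = 8·18.7500 = 150.0000
edge 7: (3.5,34.5)→(1.5,24.5)  cross = 3.5·24.5 − 1.5·34.5 = 34.0000; (r_i+r_j)·cross = 5·34.0000 = 170.0000
edge 8: (1.5,24.5)→(0.5,0)  cross = 1.5·0 − 0.5·24.5 = -12.2500; (r_i+r_j)·cross = 2·-12.2500 = -24.5000
Σcross = 839.0000 → A = |Σcross|/2 = 419.5000 mm²
Σ(r_i+r_j)·cross = 21502.0000 → first moment M = |Σ|/6 = 3583.6667
R_c = M/A = 3583.6667/419.5000 = 8.5427 mm
θ = 180° = 3.141593 rad
V = θ·R_c·A = 3.141593·8.5427·419.5000 = 11258.421 mm³

Volume = 11258.421 mm³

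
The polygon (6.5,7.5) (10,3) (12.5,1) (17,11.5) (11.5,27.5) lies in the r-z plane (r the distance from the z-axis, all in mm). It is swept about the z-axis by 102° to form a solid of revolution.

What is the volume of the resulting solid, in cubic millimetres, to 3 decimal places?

Volume = 2995.024 mm³

Profile (r,z), 5 vertices: (6.5,7.5) (10,3) (12.5,1) (17,11.5) (11.5,27.5)
edge 0: (6.5,7.5)→(10,3)  cross = 6.5·3 − 10·7.5 = -55.5000; (r_i+r_j)·cross = 16.5·-55.5000 = -915.7500
edge 1: (10,3)→(12.5,1)  cross = 10·1 − 12.5·3 = -27.5000; (r_i+r_j)·cross = 22.5·-27.5000 = -618.7500
edge 2: (12.5,1)→(17,11.5)  cross = 12.5·11.5 − 17·1 = 126.7500; (r_i+r_j)·cross = 29.5·126.7500 = 3739.1250
edge 3: (17,11.5)→(11.5,27.5)  cross = 17·27.5 − 11.5·11.5 = 335.2500; (r_i+r_j)·cross = 28.5·335.2500 = 9554.6250
edge 4: (11.5,27.5)→(6.5,7.5)  cross = 11.5·7.5 − 6.5·27.5 = -92.5000; (r_i+r_j)·cross = 18·-92.5000 = -1665.0000
Σcross = 286.5000 → A = |Σcross|/2 = 143.2500 mm²
Σ(r_i+r_j)·cross = 10094.2500 → first moment M = |Σ|/6 = 1682.3750
R_c = M/A = 1682.3750/143.2500 = 11.7443 mm
θ = 102° = 1.780236 rad
V = θ·R_c·A = 1.780236·11.7443·143.2500 = 2995.024 mm³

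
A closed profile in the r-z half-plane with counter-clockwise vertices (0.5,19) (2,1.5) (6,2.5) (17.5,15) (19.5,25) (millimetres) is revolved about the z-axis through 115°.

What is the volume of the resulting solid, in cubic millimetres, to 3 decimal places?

Profile (r,z), 5 vertices: (0.5,19) (2,1.5) (6,2.5) (17.5,15) (19.5,25)
edge 0: (0.5,19)→(2,1.5)  cross = 0.5·1.5 − 2·19 = -37.2500; (r_i+r_j)·cross = 2.5·-37.2500 = -93.1250
edge 1: (2,1.5)→(6,2.5)  cross = 2·2.5 − 6·1.5 = -4.0000; (r_i+r_j)·cross = 8·-4.0000 = -32.0000
edge 2: (6,2.5)→(17.5,15)  cross = 6·15 − 17.5·2.5 = 46.2500; (r_i+r_j)·cross = 23.5·46.2500 = 1086.8750
edge 3: (17.5,15)→(19.5,25)  cross = 17.5·25 − 19.5·15 = 145.0000; (r_i+r_j)·cross = 37·145.0000 = 5365.0000
edge 4: (19.5,25)→(0.5,19)  cross = 19.5·19 − 0.5·25 = 358.0000; (r_i+r_j)·cross = 20·358.0000 = 7160.0000
Σcross = 508.0000 → A = |Σcross|/2 = 254.0000 mm²
Σ(r_i+r_j)·cross = 13486.7500 → first moment M = |Σ|/6 = 2247.7917
R_c = M/A = 2247.7917/254.0000 = 8.8496 mm
θ = 115° = 2.007129 rad
V = θ·R_c·A = 2.007129·8.8496·254.0000 = 4511.607 mm³

Volume = 4511.607 mm³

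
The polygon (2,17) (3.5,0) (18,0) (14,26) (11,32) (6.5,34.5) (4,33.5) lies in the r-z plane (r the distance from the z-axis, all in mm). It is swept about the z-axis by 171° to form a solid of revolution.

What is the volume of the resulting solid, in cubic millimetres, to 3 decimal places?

Volume = 11213.499 mm³

Profile (r,z), 7 vertices: (2,17) (3.5,0) (18,0) (14,26) (11,32) (6.5,34.5) (4,33.5)
edge 0: (2,17)→(3.5,0)  cross = 2·0 − 3.5·17 = -59.5000; (r_i+r_j)·cross = 5.5·-59.5000 = -327.2500
edge 1: (3.5,0)→(18,0)  cross = 3.5·0 − 18·0 = 0.0000; (r_i+r_j)·cross = 21.5·0.0000 = 0.0000
edge 2: (18,0)→(14,26)  cross = 18·26 − 14·0 = 468.0000; (r_i+r_j)·cross = 32·468.0000 = 14976.0000
edge 3: (14,26)→(11,32)  cross = 14·32 − 11·26 = 162.0000; (r_i+r_j)·cross = 25·162.0000 = 4050.0000
edge 4: (11,32)→(6.5,34.5)  cross = 11·34.5 − 6.5·32 = 171.5000; (r_i+r_j)·cross = 17.5·171.5000 = 3001.2500
edge 5: (6.5,34.5)→(4,33.5)  cross = 6.5·33.5 − 4·34.5 = 79.7500; (r_i+r_j)·cross = 10.5·79.7500 = 837.3750
edge 6: (4,33.5)→(2,17)  cross = 4·17 − 2·33.5 = 1.0000; (r_i+r_j)·cross = 6·1.0000 = 6.0000
Σcross = 822.7500 → A = |Σcross|/2 = 411.3750 mm²
Σ(r_i+r_j)·cross = 22543.3750 → first moment M = |Σ|/6 = 3757.2292
R_c = M/A = 3757.2292/411.3750 = 9.1333 mm
θ = 171° = 2.984513 rad
V = θ·R_c·A = 2.984513·9.1333·411.3750 = 11213.499 mm³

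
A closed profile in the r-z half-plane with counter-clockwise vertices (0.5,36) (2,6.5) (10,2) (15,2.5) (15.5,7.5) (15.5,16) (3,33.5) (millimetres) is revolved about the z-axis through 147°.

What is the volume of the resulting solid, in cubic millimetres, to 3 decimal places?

Profile (r,z), 7 vertices: (0.5,36) (2,6.5) (10,2) (15,2.5) (15.5,7.5) (15.5,16) (3,33.5)
edge 0: (0.5,36)→(2,6.5)  cross = 0.5·6.5 − 2·36 = -68.7500; (r_i+r_j)·cross = 2.5·-68.7500 = -171.8750
edge 1: (2,6.5)→(10,2)  cross = 2·2 − 10·6.5 = -61.0000; (r_i+r_j)·cross = 12·-61.0000 = -732.0000
edge 2: (10,2)→(15,2.5)  cross = 10·2.5 − 15·2 = -5.0000; (r_i+r_j)·cross = 25·-5.0000 = -125.0000
edge 3: (15,2.5)→(15.5,7.5)  cross = 15·7.5 − 15.5·2.5 = 73.7500; (r_i+r_j)·cross = 30.5·73.7500 = 2249.3750
edge 4: (15.5,7.5)→(15.5,16)  cross = 15.5·16 − 15.5·7.5 = 131.7500; (r_i+r_j)·cross = 31·131.7500 = 4084.2500
edge 5: (15.5,16)→(3,33.5)  cross = 15.5·33.5 − 3·16 = 471.2500; (r_i+r_j)·cross = 18.5·471.2500 = 8718.1250
edge 6: (3,33.5)→(0.5,36)  cross = 3·36 − 0.5·33.5 = 91.2500; (r_i+r_j)·cross = 3.5·91.2500 = 319.3750
Σcross = 633.2500 → A = |Σcross|/2 = 316.6250 mm²
Σ(r_i+r_j)·cross = 14342.2500 → first moment M = |Σ|/6 = 2390.3750
R_c = M/A = 2390.3750/316.6250 = 7.5495 mm
θ = 147° = 2.565634 rad
V = θ·R_c·A = 2.565634·7.5495·316.6250 = 6132.827 mm³

Volume = 6132.827 mm³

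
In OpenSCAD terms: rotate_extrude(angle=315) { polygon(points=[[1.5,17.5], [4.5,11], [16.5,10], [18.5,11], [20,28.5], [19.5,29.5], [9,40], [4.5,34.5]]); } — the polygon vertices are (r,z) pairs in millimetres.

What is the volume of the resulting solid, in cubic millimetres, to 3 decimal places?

Volume = 24196.219 mm³

Profile (r,z), 8 vertices: (1.5,17.5) (4.5,11) (16.5,10) (18.5,11) (20,28.5) (19.5,29.5) (9,40) (4.5,34.5)
edge 0: (1.5,17.5)→(4.5,11)  cross = 1.5·11 − 4.5·17.5 = -62.2500; (r_i+r_j)·cross = 6·-62.2500 = -373.5000
edge 1: (4.5,11)→(16.5,10)  cross = 4.5·10 − 16.5·11 = -136.5000; (r_i+r_j)·cross = 21·-136.5000 = -2866.5000
edge 2: (16.5,10)→(18.5,11)  cross = 16.5·11 − 18.5·10 = -3.5000; (r_i+r_j)·cross = 35·-3.5000 = -122.5000
edge 3: (18.5,11)→(20,28.5)  cross = 18.5·28.5 − 20·11 = 307.2500; (r_i+r_j)·cross = 38.5·307.2500 = 11829.1250
edge 4: (20,28.5)→(19.5,29.5)  cross = 20·29.5 − 19.5·28.5 = 34.2500; (r_i+r_j)·cross = 39.5·34.2500 = 1352.8750
edge 5: (19.5,29.5)→(9,40)  cross = 19.5·40 − 9·29.5 = 514.5000; (r_i+r_j)·cross = 28.5·514.5000 = 14663.2500
edge 6: (9,40)→(4.5,34.5)  cross = 9·34.5 − 4.5·40 = 130.5000; (r_i+r_j)·cross = 13.5·130.5000 = 1761.7500
edge 7: (4.5,34.5)→(1.5,17.5)  cross = 4.5·17.5 − 1.5·34.5 = 27.0000; (r_i+r_j)·cross = 6·27.0000 = 162.0000
Σcross = 811.2500 → A = |Σcross|/2 = 405.6250 mm²
Σ(r_i+r_j)·cross = 26406.5000 → first moment M = |Σ|/6 = 4401.0833
R_c = M/A = 4401.0833/405.6250 = 10.8501 mm
θ = 315° = 5.497787 rad
V = θ·R_c·A = 5.497787·10.8501·405.6250 = 24196.219 mm³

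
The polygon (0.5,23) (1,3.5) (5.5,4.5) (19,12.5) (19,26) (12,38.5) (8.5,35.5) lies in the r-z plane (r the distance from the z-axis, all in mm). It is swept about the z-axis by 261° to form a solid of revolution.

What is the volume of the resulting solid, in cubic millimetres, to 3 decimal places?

Volume = 19616.301 mm³

Profile (r,z), 7 vertices: (0.5,23) (1,3.5) (5.5,4.5) (19,12.5) (19,26) (12,38.5) (8.5,35.5)
edge 0: (0.5,23)→(1,3.5)  cross = 0.5·3.5 − 1·23 = -21.2500; (r_i+r_j)·cross = 1.5·-21.2500 = -31.8750
edge 1: (1,3.5)→(5.5,4.5)  cross = 1·4.5 − 5.5·3.5 = -14.7500; (r_i+r_j)·cross = 6.5·-14.7500 = -95.8750
edge 2: (5.5,4.5)→(19,12.5)  cross = 5.5·12.5 − 19·4.5 = -16.7500; (r_i+r_j)·cross = 24.5·-16.7500 = -410.3750
edge 3: (19,12.5)→(19,26)  cross = 19·26 − 19·12.5 = 256.5000; (r_i+r_j)·cross = 38·256.5000 = 9747.0000
edge 4: (19,26)→(12,38.5)  cross = 19·38.5 − 12·26 = 419.5000; (r_i+r_j)·cross = 31·419.5000 = 13004.5000
edge 5: (12,38.5)→(8.5,35.5)  cross = 12·35.5 − 8.5·38.5 = 98.7500; (r_i+r_j)·cross = 20.5·98.7500 = 2024.3750
edge 6: (8.5,35.5)→(0.5,23)  cross = 8.5·23 − 0.5·35.5 = 177.7500; (r_i+r_j)·cross = 9·177.7500 = 1599.7500
Σcross = 899.7500 → A = |Σcross|/2 = 449.8750 mm²
Σ(r_i+r_j)·cross = 25837.5000 → first moment M = |Σ|/6 = 4306.2500
R_c = M/A = 4306.2500/449.8750 = 9.5721 mm
θ = 261° = 4.555309 rad
V = θ·R_c·A = 4.555309·9.5721·449.8750 = 19616.301 mm³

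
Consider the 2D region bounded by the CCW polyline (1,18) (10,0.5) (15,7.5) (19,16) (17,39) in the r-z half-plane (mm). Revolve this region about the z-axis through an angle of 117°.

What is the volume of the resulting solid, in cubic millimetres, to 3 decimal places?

Volume = 8412.504 mm³

Profile (r,z), 5 vertices: (1,18) (10,0.5) (15,7.5) (19,16) (17,39)
edge 0: (1,18)→(10,0.5)  cross = 1·0.5 − 10·18 = -179.5000; (r_i+r_j)·cross = 11·-179.5000 = -1974.5000
edge 1: (10,0.5)→(15,7.5)  cross = 10·7.5 − 15·0.5 = 67.5000; (r_i+r_j)·cross = 25·67.5000 = 1687.5000
edge 2: (15,7.5)→(19,16)  cross = 15·16 − 19·7.5 = 97.5000; (r_i+r_j)·cross = 34·97.5000 = 3315.0000
edge 3: (19,16)→(17,39)  cross = 19·39 − 17·16 = 469.0000; (r_i+r_j)·cross = 36·469.0000 = 16884.0000
edge 4: (17,39)→(1,18)  cross = 17·18 − 1·39 = 267.0000; (r_i+r_j)·cross = 18·267.0000 = 4806.0000
Σcross = 721.5000 → A = |Σcross|/2 = 360.7500 mm²
Σ(r_i+r_j)·cross = 24718.0000 → first moment M = |Σ|/6 = 4119.6667
R_c = M/A = 4119.6667/360.7500 = 11.4197 mm
θ = 117° = 2.042035 rad
V = θ·R_c·A = 2.042035·11.4197·360.7500 = 8412.504 mm³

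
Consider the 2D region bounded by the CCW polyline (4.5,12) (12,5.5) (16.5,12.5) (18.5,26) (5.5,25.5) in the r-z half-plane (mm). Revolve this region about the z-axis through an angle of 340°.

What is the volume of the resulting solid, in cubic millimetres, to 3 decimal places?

Volume = 13890.537 mm³

Profile (r,z), 5 vertices: (4.5,12) (12,5.5) (16.5,12.5) (18.5,26) (5.5,25.5)
edge 0: (4.5,12)→(12,5.5)  cross = 4.5·5.5 − 12·12 = -119.2500; (r_i+r_j)·cross = 16.5·-119.2500 = -1967.6250
edge 1: (12,5.5)→(16.5,12.5)  cross = 12·12.5 − 16.5·5.5 = 59.2500; (r_i+r_j)·cross = 28.5·59.2500 = 1688.6250
edge 2: (16.5,12.5)→(18.5,26)  cross = 16.5·26 − 18.5·12.5 = 197.7500; (r_i+r_j)·cross = 35·197.7500 = 6921.2500
edge 3: (18.5,26)→(5.5,25.5)  cross = 18.5·25.5 − 5.5·26 = 328.7500; (r_i+r_j)·cross = 24·328.7500 = 7890.0000
edge 4: (5.5,25.5)→(4.5,12)  cross = 5.5·12 − 4.5·25.5 = -48.7500; (r_i+r_j)·cross = 10·-48.7500 = -487.5000
Σcross = 417.7500 → A = |Σcross|/2 = 208.8750 mm²
Σ(r_i+r_j)·cross = 14044.7500 → first moment M = |Σ|/6 = 2340.7917
R_c = M/A = 2340.7917/208.8750 = 11.2067 mm
θ = 340° = 5.934119 rad
V = θ·R_c·A = 5.934119·11.2067·208.8750 = 13890.537 mm³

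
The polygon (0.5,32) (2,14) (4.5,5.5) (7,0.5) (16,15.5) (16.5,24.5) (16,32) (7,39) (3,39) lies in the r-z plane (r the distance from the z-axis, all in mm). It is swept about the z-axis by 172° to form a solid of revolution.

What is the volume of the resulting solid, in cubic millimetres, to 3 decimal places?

Profile (r,z), 9 vertices: (0.5,32) (2,14) (4.5,5.5) (7,0.5) (16,15.5) (16.5,24.5) (16,32) (7,39) (3,39)
edge 0: (0.5,32)→(2,14)  cross = 0.5·14 − 2·32 = -57.0000; (r_i+r_j)·cross = 2.5·-57.0000 = -142.5000
edge 1: (2,14)→(4.5,5.5)  cross = 2·5.5 − 4.5·14 = -52.0000; (r_i+r_j)·cross = 6.5·-52.0000 = -338.0000
edge 2: (4.5,5.5)→(7,0.5)  cross = 4.5·0.5 − 7·5.5 = -36.2500; (r_i+r_j)·cross = 11.5·-36.2500 = -416.8750
edge 3: (7,0.5)→(16,15.5)  cross = 7·15.5 − 16·0.5 = 100.5000; (r_i+r_j)·cross = 23·100.5000 = 2311.5000
edge 4: (16,15.5)→(16.5,24.5)  cross = 16·24.5 − 16.5·15.5 = 136.2500; (r_i+r_j)·cross = 32.5·136.2500 = 4428.1250
edge 5: (16.5,24.5)→(16,32)  cross = 16.5·32 − 16·24.5 = 136.0000; (r_i+r_j)·cross = 32.5·136.0000 = 4420.0000
edge 6: (16,32)→(7,39)  cross = 16·39 − 7·32 = 400.0000; (r_i+r_j)·cross = 23·400.0000 = 9200.0000
edge 7: (7,39)→(3,39)  cross = 7·39 − 3·39 = 156.0000; (r_i+r_j)·cross = 10·156.0000 = 1560.0000
edge 8: (3,39)→(0.5,32)  cross = 3·32 − 0.5·39 = 76.5000; (r_i+r_j)·cross = 3.5·76.5000 = 267.7500
Σcross = 860.0000 → A = |Σcross|/2 = 430.0000 mm²
Σ(r_i+r_j)·cross = 21290.0000 → first moment M = |Σ|/6 = 3548.3333
R_c = M/A = 3548.3333/430.0000 = 8.2519 mm
θ = 172° = 3.001966 rad
V = θ·R_c·A = 3.001966·8.2519·430.0000 = 10651.977 mm³

Volume = 10651.977 mm³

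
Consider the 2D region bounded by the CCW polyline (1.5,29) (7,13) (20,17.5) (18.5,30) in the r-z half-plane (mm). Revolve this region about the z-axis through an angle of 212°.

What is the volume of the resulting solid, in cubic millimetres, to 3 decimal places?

Profile (r,z), 4 vertices: (1.5,29) (7,13) (20,17.5) (18.5,30)
edge 0: (1.5,29)→(7,13)  cross = 1.5·13 − 7·29 = -183.5000; (r_i+r_j)·cross = 8.5·-183.5000 = -1559.7500
edge 1: (7,13)→(20,17.5)  cross = 7·17.5 − 20·13 = -137.5000; (r_i+r_j)·cross = 27·-137.5000 = -3712.5000
edge 2: (20,17.5)→(18.5,30)  cross = 20·30 − 18.5·17.5 = 276.2500; (r_i+r_j)·cross = 38.5·276.2500 = 10635.6250
edge 3: (18.5,30)→(1.5,29)  cross = 18.5·29 − 1.5·30 = 491.5000; (r_i+r_j)·cross = 20·491.5000 = 9830.0000
Σcross = 446.7500 → A = |Σcross|/2 = 223.3750 mm²
Σ(r_i+r_j)·cross = 15193.3750 → first moment M = |Σ|/6 = 2532.2292
R_c = M/A = 2532.2292/223.3750 = 11.3362 mm
θ = 212° = 3.700098 rad
V = θ·R_c·A = 3.700098·11.3362·223.3750 = 9369.496 mm³

Volume = 9369.496 mm³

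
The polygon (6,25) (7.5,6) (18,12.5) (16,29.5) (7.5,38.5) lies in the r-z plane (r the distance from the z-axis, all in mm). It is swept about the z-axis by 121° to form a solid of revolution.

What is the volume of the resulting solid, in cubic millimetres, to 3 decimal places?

Profile (r,z), 5 vertices: (6,25) (7.5,6) (18,12.5) (16,29.5) (7.5,38.5)
edge 0: (6,25)→(7.5,6)  cross = 6·6 − 7.5·25 = -151.5000; (r_i+r_j)·cross = 13.5·-151.5000 = -2045.2500
edge 1: (7.5,6)→(18,12.5)  cross = 7.5·12.5 − 18·6 = -14.2500; (r_i+r_j)·cross = 25.5·-14.2500 = -363.3750
edge 2: (18,12.5)→(16,29.5)  cross = 18·29.5 − 16·12.5 = 331.0000; (r_i+r_j)·cross = 34·331.0000 = 11254.0000
edge 3: (16,29.5)→(7.5,38.5)  cross = 16·38.5 − 7.5·29.5 = 394.7500; (r_i+r_j)·cross = 23.5·394.7500 = 9276.6250
edge 4: (7.5,38.5)→(6,25)  cross = 7.5·25 − 6·38.5 = -43.5000; (r_i+r_j)·cross = 13.5·-43.5000 = -587.2500
Σcross = 516.5000 → A = |Σcross|/2 = 258.2500 mm²
Σ(r_i+r_j)·cross = 17534.7500 → first moment M = |Σ|/6 = 2922.4583
R_c = M/A = 2922.4583/258.2500 = 11.3164 mm
θ = 121° = 2.111848 rad
V = θ·R_c·A = 2.111848·11.3164·258.2500 = 6171.789 mm³

Volume = 6171.789 mm³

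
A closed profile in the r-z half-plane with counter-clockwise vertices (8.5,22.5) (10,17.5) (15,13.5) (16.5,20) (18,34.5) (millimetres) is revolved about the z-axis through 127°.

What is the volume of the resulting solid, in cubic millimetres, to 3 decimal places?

Volume = 2961.243 mm³

Profile (r,z), 5 vertices: (8.5,22.5) (10,17.5) (15,13.5) (16.5,20) (18,34.5)
edge 0: (8.5,22.5)→(10,17.5)  cross = 8.5·17.5 − 10·22.5 = -76.2500; (r_i+r_j)·cross = 18.5·-76.2500 = -1410.6250
edge 1: (10,17.5)→(15,13.5)  cross = 10·13.5 − 15·17.5 = -127.5000; (r_i+r_j)·cross = 25·-127.5000 = -3187.5000
edge 2: (15,13.5)→(16.5,20)  cross = 15·20 − 16.5·13.5 = 77.2500; (r_i+r_j)·cross = 31.5·77.2500 = 2433.3750
edge 3: (16.5,20)→(18,34.5)  cross = 16.5·34.5 − 18·20 = 209.2500; (r_i+r_j)·cross = 34.5·209.2500 = 7219.1250
edge 4: (18,34.5)→(8.5,22.5)  cross = 18·22.5 − 8.5·34.5 = 111.7500; (r_i+r_j)·cross = 26.5·111.7500 = 2961.3750
Σcross = 194.5000 → A = |Σcross|/2 = 97.2500 mm²
Σ(r_i+r_j)·cross = 8015.7500 → first moment M = |Σ|/6 = 1335.9583
R_c = M/A = 1335.9583/97.2500 = 13.7374 mm
θ = 127° = 2.216568 rad
V = θ·R_c·A = 2.216568·13.7374·97.2500 = 2961.243 mm³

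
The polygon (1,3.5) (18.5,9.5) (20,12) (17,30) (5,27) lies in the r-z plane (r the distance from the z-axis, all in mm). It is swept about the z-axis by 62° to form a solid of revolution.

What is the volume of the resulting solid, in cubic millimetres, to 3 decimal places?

Profile (r,z), 5 vertices: (1,3.5) (18.5,9.5) (20,12) (17,30) (5,27)
edge 0: (1,3.5)→(18.5,9.5)  cross = 1·9.5 − 18.5·3.5 = -55.2500; (r_i+r_j)·cross = 19.5·-55.2500 = -1077.3750
edge 1: (18.5,9.5)→(20,12)  cross = 18.5·12 − 20·9.5 = 32.0000; (r_i+r_j)·cross = 38.5·32.0000 = 1232.0000
edge 2: (20,12)→(17,30)  cross = 20·30 − 17·12 = 396.0000; (r_i+r_j)·cross = 37·396.0000 = 14652.0000
edge 3: (17,30)→(5,27)  cross = 17·27 − 5·30 = 309.0000; (r_i+r_j)·cross = 22·309.0000 = 6798.0000
edge 4: (5,27)→(1,3.5)  cross = 5·3.5 − 1·27 = -9.5000; (r_i+r_j)·cross = 6·-9.5000 = -57.0000
Σcross = 672.2500 → A = |Σcross|/2 = 336.1250 mm²
Σ(r_i+r_j)·cross = 21547.6250 → first moment M = |Σ|/6 = 3591.2708
R_c = M/A = 3591.2708/336.1250 = 10.6843 mm
θ = 62° = 1.082104 rad
V = θ·R_c·A = 1.082104·10.6843·336.1250 = 3886.129 mm³

Volume = 3886.129 mm³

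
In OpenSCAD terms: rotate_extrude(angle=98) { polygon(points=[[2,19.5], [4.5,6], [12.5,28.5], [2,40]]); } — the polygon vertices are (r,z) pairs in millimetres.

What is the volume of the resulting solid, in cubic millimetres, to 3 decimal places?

Volume = 1902.097 mm³

Profile (r,z), 4 vertices: (2,19.5) (4.5,6) (12.5,28.5) (2,40)
edge 0: (2,19.5)→(4.5,6)  cross = 2·6 − 4.5·19.5 = -75.7500; (r_i+r_j)·cross = 6.5·-75.7500 = -492.3750
edge 1: (4.5,6)→(12.5,28.5)  cross = 4.5·28.5 − 12.5·6 = 53.2500; (r_i+r_j)·cross = 17·53.2500 = 905.2500
edge 2: (12.5,28.5)→(2,40)  cross = 12.5·40 − 2·28.5 = 443.0000; (r_i+r_j)·cross = 14.5·443.0000 = 6423.5000
edge 3: (2,40)→(2,19.5)  cross = 2·19.5 − 2·40 = -41.0000; (r_i+r_j)·cross = 4·-41.0000 = -164.0000
Σcross = 379.5000 → A = |Σcross|/2 = 189.7500 mm²
Σ(r_i+r_j)·cross = 6672.3750 → first moment M = |Σ|/6 = 1112.0625
R_c = M/A = 1112.0625/189.7500 = 5.8607 mm
θ = 98° = 1.710423 rad
V = θ·R_c·A = 1.710423·5.8607·189.7500 = 1902.097 mm³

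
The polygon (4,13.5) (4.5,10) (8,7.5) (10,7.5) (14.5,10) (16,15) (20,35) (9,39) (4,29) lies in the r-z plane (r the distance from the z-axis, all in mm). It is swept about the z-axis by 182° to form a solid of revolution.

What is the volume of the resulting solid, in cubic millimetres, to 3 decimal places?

Profile (r,z), 9 vertices: (4,13.5) (4.5,10) (8,7.5) (10,7.5) (14.5,10) (16,15) (20,35) (9,39) (4,29)
edge 0: (4,13.5)→(4.5,10)  cross = 4·10 − 4.5·13.5 = -20.7500; (r_i+r_j)·cross = 8.5·-20.7500 = -176.3750
edge 1: (4.5,10)→(8,7.5)  cross = 4.5·7.5 − 8·10 = -46.2500; (r_i+r_j)·cross = 12.5·-46.2500 = -578.1250
edge 2: (8,7.5)→(10,7.5)  cross = 8·7.5 − 10·7.5 = -15.0000; (r_i+r_j)·cross = 18·-15.0000 = -270.0000
edge 3: (10,7.5)→(14.5,10)  cross = 10·10 − 14.5·7.5 = -8.7500; (r_i+r_j)·cross = 24.5·-8.7500 = -214.3750
edge 4: (14.5,10)→(16,15)  cross = 14.5·15 − 16·10 = 57.5000; (r_i+r_j)·cross = 30.5·57.5000 = 1753.7500
edge 5: (16,15)→(20,35)  cross = 16·35 − 20·15 = 260.0000; (r_i+r_j)·cross = 36·260.0000 = 9360.0000
edge 6: (20,35)→(9,39)  cross = 20·39 − 9·35 = 465.0000; (r_i+r_j)·cross = 29·465.0000 = 13485.0000
edge 7: (9,39)→(4,29)  cross = 9·29 − 4·39 = 105.0000; (r_i+r_j)·cross = 13·105.0000 = 1365.0000
edge 8: (4,29)→(4,13.5)  cross = 4·13.5 − 4·29 = -62.0000; (r_i+r_j)·cross = 8·-62.0000 = -496.0000
Σcross = 734.7500 → A = |Σcross|/2 = 367.3750 mm²
Σ(r_i+r_j)·cross = 24228.8750 → first moment M = |Σ|/6 = 4038.1458
R_c = M/A = 4038.1458/367.3750 = 10.9919 mm
θ = 182° = 3.176499 rad
V = θ·R_c·A = 3.176499·10.9919·367.3750 = 12827.167 mm³

Volume = 12827.167 mm³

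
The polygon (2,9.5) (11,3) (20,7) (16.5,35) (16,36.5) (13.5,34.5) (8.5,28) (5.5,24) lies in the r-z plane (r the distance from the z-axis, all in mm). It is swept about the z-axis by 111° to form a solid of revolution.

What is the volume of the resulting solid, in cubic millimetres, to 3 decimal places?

Volume = 8491.294 mm³

Profile (r,z), 8 vertices: (2,9.5) (11,3) (20,7) (16.5,35) (16,36.5) (13.5,34.5) (8.5,28) (5.5,24)
edge 0: (2,9.5)→(11,3)  cross = 2·3 − 11·9.5 = -98.5000; (r_i+r_j)·cross = 13·-98.5000 = -1280.5000
edge 1: (11,3)→(20,7)  cross = 11·7 − 20·3 = 17.0000; (r_i+r_j)·cross = 31·17.0000 = 527.0000
edge 2: (20,7)→(16.5,35)  cross = 20·35 − 16.5·7 = 584.5000; (r_i+r_j)·cross = 36.5·584.5000 = 21334.2500
edge 3: (16.5,35)→(16,36.5)  cross = 16.5·36.5 − 16·35 = 42.2500; (r_i+r_j)·cross = 32.5·42.2500 = 1373.1250
edge 4: (16,36.5)→(13.5,34.5)  cross = 16·34.5 − 13.5·36.5 = 59.2500; (r_i+r_j)·cross = 29.5·59.2500 = 1747.8750
edge 5: (13.5,34.5)→(8.5,28)  cross = 13.5·28 − 8.5·34.5 = 84.7500; (r_i+r_j)·cross = 22·84.7500 = 1864.5000
edge 6: (8.5,28)→(5.5,24)  cross = 8.5·24 − 5.5·28 = 50.0000; (r_i+r_j)·cross = 14·50.0000 = 700.0000
edge 7: (5.5,24)→(2,9.5)  cross = 5.5·9.5 − 2·24 = 4.2500; (r_i+r_j)·cross = 7.5·4.2500 = 31.8750
Σcross = 743.5000 → A = |Σcross|/2 = 371.7500 mm²
Σ(r_i+r_j)·cross = 26298.1250 → first moment M = |Σ|/6 = 4383.0208
R_c = M/A = 4383.0208/371.7500 = 11.7902 mm
θ = 111° = 1.937315 rad
V = θ·R_c·A = 1.937315·11.7902·371.7500 = 8491.294 mm³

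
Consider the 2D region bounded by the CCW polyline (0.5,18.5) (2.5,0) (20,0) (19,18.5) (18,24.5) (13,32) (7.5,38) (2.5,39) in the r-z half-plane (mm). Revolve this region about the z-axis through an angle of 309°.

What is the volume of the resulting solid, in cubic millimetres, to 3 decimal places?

Volume = 30954.859 mm³

Profile (r,z), 8 vertices: (0.5,18.5) (2.5,0) (20,0) (19,18.5) (18,24.5) (13,32) (7.5,38) (2.5,39)
edge 0: (0.5,18.5)→(2.5,0)  cross = 0.5·0 − 2.5·18.5 = -46.2500; (r_i+r_j)·cross = 3·-46.2500 = -138.7500
edge 1: (2.5,0)→(20,0)  cross = 2.5·0 − 20·0 = 0.0000; (r_i+r_j)·cross = 22.5·0.0000 = 0.0000
edge 2: (20,0)→(19,18.5)  cross = 20·18.5 − 19·0 = 370.0000; (r_i+r_j)·cross = 39·370.0000 = 14430.0000
edge 3: (19,18.5)→(18,24.5)  cross = 19·24.5 − 18·18.5 = 132.5000; (r_i+r_j)·cross = 37·132.5000 = 4902.5000
edge 4: (18,24.5)→(13,32)  cross = 18·32 − 13·24.5 = 257.5000; (r_i+r_j)·cross = 31·257.5000 = 7982.5000
edge 5: (13,32)→(7.5,38)  cross = 13·38 − 7.5·32 = 254.0000; (r_i+r_j)·cross = 20.5·254.0000 = 5207.0000
edge 6: (7.5,38)→(2.5,39)  cross = 7.5·39 − 2.5·38 = 197.5000; (r_i+r_j)·cross = 10·197.5000 = 1975.0000
edge 7: (2.5,39)→(0.5,18.5)  cross = 2.5·18.5 − 0.5·39 = 26.7500; (r_i+r_j)·cross = 3·26.7500 = 80.2500
Σcross = 1192.0000 → A = |Σcross|/2 = 596.0000 mm²
Σ(r_i+r_j)·cross = 34438.5000 → first moment M = |Σ|/6 = 5739.7500
R_c = M/A = 5739.7500/596.0000 = 9.6305 mm
θ = 309° = 5.393067 rad
V = θ·R_c·A = 5.393067·9.6305·596.0000 = 30954.859 mm³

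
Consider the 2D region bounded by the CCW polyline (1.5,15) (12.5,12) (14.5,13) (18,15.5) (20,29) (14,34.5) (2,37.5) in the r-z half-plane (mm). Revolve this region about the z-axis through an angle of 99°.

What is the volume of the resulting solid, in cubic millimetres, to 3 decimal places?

Profile (r,z), 7 vertices: (1.5,15) (12.5,12) (14.5,13) (18,15.5) (20,29) (14,34.5) (2,37.5)
edge 0: (1.5,15)→(12.5,12)  cross = 1.5·12 − 12.5·15 = -169.5000; (r_i+r_j)·cross = 14·-169.5000 = -2373.0000
edge 1: (12.5,12)→(14.5,13)  cross = 12.5·13 − 14.5·12 = -11.5000; (r_i+r_j)·cross = 27·-11.5000 = -310.5000
edge 2: (14.5,13)→(18,15.5)  cross = 14.5·15.5 − 18·13 = -9.2500; (r_i+r_j)·cross = 32.5·-9.2500 = -300.6250
edge 3: (18,15.5)→(20,29)  cross = 18·29 − 20·15.5 = 212.0000; (r_i+r_j)·cross = 38·212.0000 = 8056.0000
edge 4: (20,29)→(14,34.5)  cross = 20·34.5 − 14·29 = 284.0000; (r_i+r_j)·cross = 34·284.0000 = 9656.0000
edge 5: (14,34.5)→(2,37.5)  cross = 14·37.5 − 2·34.5 = 456.0000; (r_i+r_j)·cross = 16·456.0000 = 7296.0000
edge 6: (2,37.5)→(1.5,15)  cross = 2·15 − 1.5·37.5 = -26.2500; (r_i+r_j)·cross = 3.5·-26.2500 = -91.8750
Σcross = 735.5000 → A = |Σcross|/2 = 367.7500 mm²
Σ(r_i+r_j)·cross = 21932.0000 → first moment M = |Σ|/6 = 3655.3333
R_c = M/A = 3655.3333/367.7500 = 9.9397 mm
θ = 99° = 1.727876 rad
V = θ·R_c·A = 1.727876·9.9397·367.7500 = 6315.963 mm³

Volume = 6315.963 mm³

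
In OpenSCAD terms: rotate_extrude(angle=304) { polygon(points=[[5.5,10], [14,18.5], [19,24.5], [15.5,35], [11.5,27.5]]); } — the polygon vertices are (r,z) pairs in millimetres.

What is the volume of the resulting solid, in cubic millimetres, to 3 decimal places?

Profile (r,z), 5 vertices: (5.5,10) (14,18.5) (19,24.5) (15.5,35) (11.5,27.5)
edge 0: (5.5,10)→(14,18.5)  cross = 5.5·18.5 − 14·10 = -38.2500; (r_i+r_j)·cross = 19.5·-38.2500 = -745.8750
edge 1: (14,18.5)→(19,24.5)  cross = 14·24.5 − 19·18.5 = -8.5000; (r_i+r_j)·cross = 33·-8.5000 = -280.5000
edge 2: (19,24.5)→(15.5,35)  cross = 19·35 − 15.5·24.5 = 285.2500; (r_i+r_j)·cross = 34.5·285.2500 = 9841.1250
edge 3: (15.5,35)→(11.5,27.5)  cross = 15.5·27.5 − 11.5·35 = 23.7500; (r_i+r_j)·cross = 27·23.7500 = 641.2500
edge 4: (11.5,27.5)→(5.5,10)  cross = 11.5·10 − 5.5·27.5 = -36.2500; (r_i+r_j)·cross = 17·-36.2500 = -616.2500
Σcross = 226.0000 → A = |Σcross|/2 = 113.0000 mm²
Σ(r_i+r_j)·cross = 8839.7500 → first moment M = |Σ|/6 = 1473.2917
R_c = M/A = 1473.2917/113.0000 = 13.0380 mm
θ = 304° = 5.305801 rad
V = θ·R_c·A = 5.305801·13.0380·113.0000 = 7816.992 mm³

Volume = 7816.992 mm³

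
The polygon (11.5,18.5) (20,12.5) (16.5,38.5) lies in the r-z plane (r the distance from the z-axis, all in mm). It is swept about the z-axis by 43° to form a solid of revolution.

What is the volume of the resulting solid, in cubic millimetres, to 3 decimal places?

Volume = 1200.787 mm³

Profile (r,z), 3 vertices: (11.5,18.5) (20,12.5) (16.5,38.5)
edge 0: (11.5,18.5)→(20,12.5)  cross = 11.5·12.5 − 20·18.5 = -226.2500; (r_i+r_j)·cross = 31.5·-226.2500 = -7126.8750
edge 1: (20,12.5)→(16.5,38.5)  cross = 20·38.5 − 16.5·12.5 = 563.7500; (r_i+r_j)·cross = 36.5·563.7500 = 20576.8750
edge 2: (16.5,38.5)→(11.5,18.5)  cross = 16.5·18.5 − 11.5·38.5 = -137.5000; (r_i+r_j)·cross = 28·-137.5000 = -3850.0000
Σcross = 200.0000 → A = |Σcross|/2 = 100.0000 mm²
Σ(r_i+r_j)·cross = 9600.0000 → first moment M = |Σ|/6 = 1600.0000
R_c = M/A = 1600.0000/100.0000 = 16.0000 mm
θ = 43° = 0.750492 rad
V = θ·R_c·A = 0.750492·16.0000·100.0000 = 1200.787 mm³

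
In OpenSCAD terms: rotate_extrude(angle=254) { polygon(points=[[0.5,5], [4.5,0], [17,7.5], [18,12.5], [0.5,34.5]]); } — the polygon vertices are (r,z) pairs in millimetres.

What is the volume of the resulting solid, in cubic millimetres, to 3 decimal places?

Profile (r,z), 5 vertices: (0.5,5) (4.5,0) (17,7.5) (18,12.5) (0.5,34.5)
edge 0: (0.5,5)→(4.5,0)  cross = 0.5·0 − 4.5·5 = -22.5000; (r_i+r_j)·cross = 5·-22.5000 = -112.5000
edge 1: (4.5,0)→(17,7.5)  cross = 4.5·7.5 − 17·0 = 33.7500; (r_i+r_j)·cross = 21.5·33.7500 = 725.6250
edge 2: (17,7.5)→(18,12.5)  cross = 17·12.5 − 18·7.5 = 77.5000; (r_i+r_j)·cross = 35·77.5000 = 2712.5000
edge 3: (18,12.5)→(0.5,34.5)  cross = 18·34.5 − 0.5·12.5 = 614.7500; (r_i+r_j)·cross = 18.5·614.7500 = 11372.8750
edge 4: (0.5,34.5)→(0.5,5)  cross = 0.5·5 − 0.5·34.5 = -14.7500; (r_i+r_j)·cross = 1·-14.7500 = -14.7500
Σcross = 688.7500 → A = |Σcross|/2 = 344.3750 mm²
Σ(r_i+r_j)·cross = 14683.7500 → first moment M = |Σ|/6 = 2447.2917
R_c = M/A = 2447.2917/344.3750 = 7.1065 mm
θ = 254° = 4.433136 rad
V = θ·R_c·A = 4.433136·7.1065·344.3750 = 10849.178 mm³

Volume = 10849.178 mm³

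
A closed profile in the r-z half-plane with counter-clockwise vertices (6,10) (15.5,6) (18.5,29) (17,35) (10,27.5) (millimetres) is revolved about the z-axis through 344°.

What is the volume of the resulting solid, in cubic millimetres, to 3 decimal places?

Profile (r,z), 5 vertices: (6,10) (15.5,6) (18.5,29) (17,35) (10,27.5)
edge 0: (6,10)→(15.5,6)  cross = 6·6 − 15.5·10 = -119.0000; (r_i+r_j)·cross = 21.5·-119.0000 = -2558.5000
edge 1: (15.5,6)→(18.5,29)  cross = 15.5·29 − 18.5·6 = 338.5000; (r_i+r_j)·cross = 34·338.5000 = 11509.0000
edge 2: (18.5,29)→(17,35)  cross = 18.5·35 − 17·29 = 154.5000; (r_i+r_j)·cross = 35.5·154.5000 = 5484.7500
edge 3: (17,35)→(10,27.5)  cross = 17·27.5 − 10·35 = 117.5000; (r_i+r_j)·cross = 27·117.5000 = 3172.5000
edge 4: (10,27.5)→(6,10)  cross = 10·10 − 6·27.5 = -65.0000; (r_i+r_j)·cross = 16·-65.0000 = -1040.0000
Σcross = 426.5000 → A = |Σcross|/2 = 213.2500 mm²
Σ(r_i+r_j)·cross = 16567.7500 → first moment M = |Σ|/6 = 2761.2917
R_c = M/A = 2761.2917/213.2500 = 12.9486 mm
θ = 344° = 6.003933 rad
V = θ·R_c·A = 6.003933·12.9486·213.2500 = 16578.609 mm³

Volume = 16578.609 mm³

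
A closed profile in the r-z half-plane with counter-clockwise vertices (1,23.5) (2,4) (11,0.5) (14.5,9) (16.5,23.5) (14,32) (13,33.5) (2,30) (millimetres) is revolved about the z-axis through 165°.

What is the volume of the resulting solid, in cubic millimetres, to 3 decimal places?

Profile (r,z), 8 vertices: (1,23.5) (2,4) (11,0.5) (14.5,9) (16.5,23.5) (14,32) (13,33.5) (2,30)
edge 0: (1,23.5)→(2,4)  cross = 1·4 − 2·23.5 = -43.0000; (r_i+r_j)·cross = 3·-43.0000 = -129.0000
edge 1: (2,4)→(11,0.5)  cross = 2·0.5 − 11·4 = -43.0000; (r_i+r_j)·cross = 13·-43.0000 = -559.0000
edge 2: (11,0.5)→(14.5,9)  cross = 11·9 − 14.5·0.5 = 91.7500; (r_i+r_j)·cross = 25.5·91.7500 = 2339.6250
edge 3: (14.5,9)→(16.5,23.5)  cross = 14.5·23.5 − 16.5·9 = 192.2500; (r_i+r_j)·cross = 31·192.2500 = 5959.7500
edge 4: (16.5,23.5)→(14,32)  cross = 16.5·32 − 14·23.5 = 199.0000; (r_i+r_j)·cross = 30.5·199.0000 = 6069.5000
edge 5: (14,32)→(13,33.5)  cross = 14·33.5 − 13·32 = 53.0000; (r_i+r_j)·cross = 27·53.0000 = 1431.0000
edge 6: (13,33.5)→(2,30)  cross = 13·30 − 2·33.5 = 323.0000; (r_i+r_j)·cross = 15·323.0000 = 4845.0000
edge 7: (2,30)→(1,23.5)  cross = 2·23.5 − 1·30 = 17.0000; (r_i+r_j)·cross = 3·17.0000 = 51.0000
Σcross = 790.0000 → A = |Σcross|/2 = 395.0000 mm²
Σ(r_i+r_j)·cross = 20007.8750 → first moment M = |Σ|/6 = 3334.6458
R_c = M/A = 3334.6458/395.0000 = 8.4421 mm
θ = 165° = 2.879793 rad
V = θ·R_c·A = 2.879793·8.4421·395.0000 = 9603.091 mm³

Volume = 9603.091 mm³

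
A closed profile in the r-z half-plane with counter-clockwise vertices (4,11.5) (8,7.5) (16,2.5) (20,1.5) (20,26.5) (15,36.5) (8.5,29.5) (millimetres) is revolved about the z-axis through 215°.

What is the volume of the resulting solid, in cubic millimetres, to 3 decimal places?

Profile (r,z), 7 vertices: (4,11.5) (8,7.5) (16,2.5) (20,1.5) (20,26.5) (15,36.5) (8.5,29.5)
edge 0: (4,11.5)→(8,7.5)  cross = 4·7.5 − 8·11.5 = -62.0000; (r_i+r_j)·cross = 12·-62.0000 = -744.0000
edge 1: (8,7.5)→(16,2.5)  cross = 8·2.5 − 16·7.5 = -100.0000; (r_i+r_j)·cross = 24·-100.0000 = -2400.0000
edge 2: (16,2.5)→(20,1.5)  cross = 16·1.5 − 20·2.5 = -26.0000; (r_i+r_j)·cross = 36·-26.0000 = -936.0000
edge 3: (20,1.5)→(20,26.5)  cross = 20·26.5 − 20·1.5 = 500.0000; (r_i+r_j)·cross = 40·500.0000 = 20000.0000
edge 4: (20,26.5)→(15,36.5)  cross = 20·36.5 − 15·26.5 = 332.5000; (r_i+r_j)·cross = 35·332.5000 = 11637.5000
edge 5: (15,36.5)→(8.5,29.5)  cross = 15·29.5 − 8.5·36.5 = 132.2500; (r_i+r_j)·cross = 23.5·132.2500 = 3107.8750
edge 6: (8.5,29.5)→(4,11.5)  cross = 8.5·11.5 − 4·29.5 = -20.2500; (r_i+r_j)·cross = 12.5·-20.2500 = -253.1250
Σcross = 756.5000 → A = |Σcross|/2 = 378.2500 mm²
Σ(r_i+r_j)·cross = 30412.2500 → first moment M = |Σ|/6 = 5068.7083
R_c = M/A = 5068.7083/378.2500 = 13.4004 mm
θ = 215° = 3.752458 rad
V = θ·R_c·A = 3.752458·13.4004·378.2500 = 19020.115 mm³

Volume = 19020.115 mm³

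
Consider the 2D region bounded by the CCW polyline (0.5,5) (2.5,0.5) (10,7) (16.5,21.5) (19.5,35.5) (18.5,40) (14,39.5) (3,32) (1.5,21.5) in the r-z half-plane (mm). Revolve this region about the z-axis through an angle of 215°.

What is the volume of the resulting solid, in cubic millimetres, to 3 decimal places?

Volume = 15417.833 mm³

Profile (r,z), 9 vertices: (0.5,5) (2.5,0.5) (10,7) (16.5,21.5) (19.5,35.5) (18.5,40) (14,39.5) (3,32) (1.5,21.5)
edge 0: (0.5,5)→(2.5,0.5)  cross = 0.5·0.5 − 2.5·5 = -12.2500; (r_i+r_j)·cross = 3·-12.2500 = -36.7500
edge 1: (2.5,0.5)→(10,7)  cross = 2.5·7 − 10·0.5 = 12.5000; (r_i+r_j)·cross = 12.5·12.5000 = 156.2500
edge 2: (10,7)→(16.5,21.5)  cross = 10·21.5 − 16.5·7 = 99.5000; (r_i+r_j)·cross = 26.5·99.5000 = 2636.7500
edge 3: (16.5,21.5)→(19.5,35.5)  cross = 16.5·35.5 − 19.5·21.5 = 166.5000; (r_i+r_j)·cross = 36·166.5000 = 5994.0000
edge 4: (19.5,35.5)→(18.5,40)  cross = 19.5·40 − 18.5·35.5 = 123.2500; (r_i+r_j)·cross = 38·123.2500 = 4683.5000
edge 5: (18.5,40)→(14,39.5)  cross = 18.5·39.5 − 14·40 = 170.7500; (r_i+r_j)·cross = 32.5·170.7500 = 5549.3750
edge 6: (14,39.5)→(3,32)  cross = 14·32 − 3·39.5 = 329.5000; (r_i+r_j)·cross = 17·329.5000 = 5601.5000
edge 7: (3,32)→(1.5,21.5)  cross = 3·21.5 − 1.5·32 = 16.5000; (r_i+r_j)·cross = 4.5·16.5000 = 74.2500
edge 8: (1.5,21.5)→(0.5,5)  cross = 1.5·5 − 0.5·21.5 = -3.2500; (r_i+r_j)·cross = 2·-3.2500 = -6.5000
Σcross = 903.0000 → A = |Σcross|/2 = 451.5000 mm²
Σ(r_i+r_j)·cross = 24652.3750 → first moment M = |Σ|/6 = 4108.7292
R_c = M/A = 4108.7292/451.5000 = 9.1002 mm
θ = 215° = 3.752458 rad
V = θ·R_c·A = 3.752458·9.1002·451.5000 = 15417.833 mm³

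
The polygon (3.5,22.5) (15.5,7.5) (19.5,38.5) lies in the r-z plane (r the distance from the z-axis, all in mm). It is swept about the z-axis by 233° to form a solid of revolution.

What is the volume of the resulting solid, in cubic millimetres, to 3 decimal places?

Profile (r,z), 3 vertices: (3.5,22.5) (15.5,7.5) (19.5,38.5)
edge 0: (3.5,22.5)→(15.5,7.5)  cross = 3.5·7.5 − 15.5·22.5 = -322.5000; (r_i+r_j)·cross = 19·-322.5000 = -6127.5000
edge 1: (15.5,7.5)→(19.5,38.5)  cross = 15.5·38.5 − 19.5·7.5 = 450.5000; (r_i+r_j)·cross = 35·450.5000 = 15767.5000
edge 2: (19.5,38.5)→(3.5,22.5)  cross = 19.5·22.5 − 3.5·38.5 = 304.0000; (r_i+r_j)·cross = 23·304.0000 = 6992.0000
Σcross = 432.0000 → A = |Σcross|/2 = 216.0000 mm²
Σ(r_i+r_j)·cross = 16632.0000 → first moment M = |Σ|/6 = 2772.0000
R_c = M/A = 2772.0000/216.0000 = 12.8333 mm
θ = 233° = 4.066617 rad
V = θ·R_c·A = 4.066617·12.8333·216.0000 = 11272.663 mm³

Volume = 11272.663 mm³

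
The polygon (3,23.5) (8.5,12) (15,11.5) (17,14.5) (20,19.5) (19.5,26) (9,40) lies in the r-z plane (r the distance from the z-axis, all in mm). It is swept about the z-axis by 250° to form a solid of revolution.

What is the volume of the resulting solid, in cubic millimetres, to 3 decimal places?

Profile (r,z), 7 vertices: (3,23.5) (8.5,12) (15,11.5) (17,14.5) (20,19.5) (19.5,26) (9,40)
edge 0: (3,23.5)→(8.5,12)  cross = 3·12 − 8.5·23.5 = -163.7500; (r_i+r_j)·cross = 11.5·-163.7500 = -1883.1250
edge 1: (8.5,12)→(15,11.5)  cross = 8.5·11.5 − 15·12 = -82.2500; (r_i+r_j)·cross = 23.5·-82.2500 = -1932.8750
edge 2: (15,11.5)→(17,14.5)  cross = 15·14.5 − 17·11.5 = 22.0000; (r_i+r_j)·cross = 32·22.0000 = 704.0000
edge 3: (17,14.5)→(20,19.5)  cross = 17·19.5 − 20·14.5 = 41.5000; (r_i+r_j)·cross = 37·41.5000 = 1535.5000
edge 4: (20,19.5)→(19.5,26)  cross = 20·26 − 19.5·19.5 = 139.7500; (r_i+r_j)·cross = 39.5·139.7500 = 5520.1250
edge 5: (19.5,26)→(9,40)  cross = 19.5·40 − 9·26 = 546.0000; (r_i+r_j)·cross = 28.5·546.0000 = 15561.0000
edge 6: (9,40)→(3,23.5)  cross = 9·23.5 − 3·40 = 91.5000; (r_i+r_j)·cross = 12·91.5000 = 1098.0000
Σcross = 594.7500 → A = |Σcross|/2 = 297.3750 mm²
Σ(r_i+r_j)·cross = 20602.6250 → first moment M = |Σ|/6 = 3433.7708
R_c = M/A = 3433.7708/297.3750 = 11.5469 mm
θ = 250° = 4.363323 rad
V = θ·R_c·A = 4.363323·11.5469·297.3750 = 14982.652 mm³

Volume = 14982.652 mm³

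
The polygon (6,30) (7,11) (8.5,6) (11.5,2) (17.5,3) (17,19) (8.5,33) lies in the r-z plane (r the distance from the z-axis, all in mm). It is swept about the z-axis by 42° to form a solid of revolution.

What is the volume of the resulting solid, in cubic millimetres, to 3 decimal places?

Profile (r,z), 7 vertices: (6,30) (7,11) (8.5,6) (11.5,2) (17.5,3) (17,19) (8.5,33)
edge 0: (6,30)→(7,11)  cross = 6·11 − 7·30 = -144.0000; (r_i+r_j)·cross = 13·-144.0000 = -1872.0000
edge 1: (7,11)→(8.5,6)  cross = 7·6 − 8.5·11 = -51.5000; (r_i+r_j)·cross = 15.5·-51.5000 = -798.2500
edge 2: (8.5,6)→(11.5,2)  cross = 8.5·2 − 11.5·6 = -52.0000; (r_i+r_j)·cross = 20·-52.0000 = -1040.0000
edge 3: (11.5,2)→(17.5,3)  cross = 11.5·3 − 17.5·2 = -0.5000; (r_i+r_j)·cross = 29·-0.5000 = -14.5000
edge 4: (17.5,3)→(17,19)  cross = 17.5·19 − 17·3 = 281.5000; (r_i+r_j)·cross = 34.5·281.5000 = 9711.7500
edge 5: (17,19)→(8.5,33)  cross = 17·33 − 8.5·19 = 399.5000; (r_i+r_j)·cross = 25.5·399.5000 = 10187.2500
edge 6: (8.5,33)→(6,30)  cross = 8.5·30 − 6·33 = 57.0000; (r_i+r_j)·cross = 14.5·57.0000 = 826.5000
Σcross = 490.0000 → A = |Σcross|/2 = 245.0000 mm²
Σ(r_i+r_j)·cross = 17000.7500 → first moment M = |Σ|/6 = 2833.4583
R_c = M/A = 2833.4583/245.0000 = 11.5651 mm
θ = 42° = 0.733038 rad
V = θ·R_c·A = 0.733038·11.5651·245.0000 = 2077.033 mm³

Volume = 2077.033 mm³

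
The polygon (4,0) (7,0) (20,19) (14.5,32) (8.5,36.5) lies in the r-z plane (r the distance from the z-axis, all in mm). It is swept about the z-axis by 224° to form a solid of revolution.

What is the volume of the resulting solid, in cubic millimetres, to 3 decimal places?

Profile (r,z), 5 vertices: (4,0) (7,0) (20,19) (14.5,32) (8.5,36.5)
edge 0: (4,0)→(7,0)  cross = 4·0 − 7·0 = 0.0000; (r_i+r_j)·cross = 11·0.0000 = 0.0000
edge 1: (7,0)→(20,19)  cross = 7·19 − 20·0 = 133.0000; (r_i+r_j)·cross = 27·133.0000 = 3591.0000
edge 2: (20,19)→(14.5,32)  cross = 20·32 − 14.5·19 = 364.5000; (r_i+r_j)·cross = 34.5·364.5000 = 12575.2500
edge 3: (14.5,32)→(8.5,36.5)  cross = 14.5·36.5 − 8.5·32 = 257.2500; (r_i+r_j)·cross = 23·257.2500 = 5916.7500
edge 4: (8.5,36.5)→(4,0)  cross = 8.5·0 − 4·36.5 = -146.0000; (r_i+r_j)·cross = 12.5·-146.0000 = -1825.0000
Σcross = 608.7500 → A = |Σcross|/2 = 304.3750 mm²
Σ(r_i+r_j)·cross = 20258.0000 → first moment M = |Σ|/6 = 3376.3333
R_c = M/A = 3376.3333/304.3750 = 11.0927 mm
θ = 224° = 3.909538 rad
V = θ·R_c·A = 3.909538·11.0927·304.3750 = 13199.902 mm³

Volume = 13199.902 mm³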